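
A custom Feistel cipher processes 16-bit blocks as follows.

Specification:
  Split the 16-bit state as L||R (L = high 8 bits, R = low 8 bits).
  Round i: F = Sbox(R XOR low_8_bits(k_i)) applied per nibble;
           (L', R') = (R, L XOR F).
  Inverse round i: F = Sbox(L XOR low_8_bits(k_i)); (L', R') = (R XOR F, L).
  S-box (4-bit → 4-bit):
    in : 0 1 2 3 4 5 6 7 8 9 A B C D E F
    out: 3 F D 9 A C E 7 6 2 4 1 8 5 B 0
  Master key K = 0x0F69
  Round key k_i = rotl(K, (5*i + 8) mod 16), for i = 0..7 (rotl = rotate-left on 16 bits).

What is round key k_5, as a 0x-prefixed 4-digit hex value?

K = 0x0F69
k_0 = rotl(K, (5*0+8) mod 16) = rotl(K, 8) = 0x690F
k_1 = rotl(K, (5*1+8) mod 16) = rotl(K, 13) = 0x21ED
k_2 = rotl(K, (5*2+8) mod 16) = rotl(K, 2) = 0x3DA4
k_3 = rotl(K, (5*3+8) mod 16) = rotl(K, 7) = 0xB487
k_4 = rotl(K, (5*4+8) mod 16) = rotl(K, 12) = 0x90F6
k_5 = rotl(K, (5*5+8) mod 16) = rotl(K, 1) = 0x1ED2

0x1ED2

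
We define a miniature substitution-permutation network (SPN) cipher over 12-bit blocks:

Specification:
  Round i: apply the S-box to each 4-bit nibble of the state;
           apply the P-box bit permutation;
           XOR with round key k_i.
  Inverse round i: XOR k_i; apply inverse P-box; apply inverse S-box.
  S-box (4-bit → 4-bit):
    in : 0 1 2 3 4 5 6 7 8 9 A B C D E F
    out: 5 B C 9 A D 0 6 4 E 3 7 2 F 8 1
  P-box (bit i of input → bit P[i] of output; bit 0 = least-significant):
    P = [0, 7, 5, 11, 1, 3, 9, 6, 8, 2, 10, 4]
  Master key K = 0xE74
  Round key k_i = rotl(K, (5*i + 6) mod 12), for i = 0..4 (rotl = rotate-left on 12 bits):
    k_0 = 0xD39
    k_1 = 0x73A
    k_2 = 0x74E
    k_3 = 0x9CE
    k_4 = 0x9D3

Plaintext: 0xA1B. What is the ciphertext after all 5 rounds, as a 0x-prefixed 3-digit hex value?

0x253

s_0 = plaintext = 0xA1B
s_1 = Round(s_0, k_0) = 0xCD6
s_2 = Round(s_1, k_1) = 0x574
s_3 = Round(s_2, k_2) = 0x8D6
s_4 = Round(s_3, k_3) = 0xF84
s_5 = Round(s_4, k_4) = 0x253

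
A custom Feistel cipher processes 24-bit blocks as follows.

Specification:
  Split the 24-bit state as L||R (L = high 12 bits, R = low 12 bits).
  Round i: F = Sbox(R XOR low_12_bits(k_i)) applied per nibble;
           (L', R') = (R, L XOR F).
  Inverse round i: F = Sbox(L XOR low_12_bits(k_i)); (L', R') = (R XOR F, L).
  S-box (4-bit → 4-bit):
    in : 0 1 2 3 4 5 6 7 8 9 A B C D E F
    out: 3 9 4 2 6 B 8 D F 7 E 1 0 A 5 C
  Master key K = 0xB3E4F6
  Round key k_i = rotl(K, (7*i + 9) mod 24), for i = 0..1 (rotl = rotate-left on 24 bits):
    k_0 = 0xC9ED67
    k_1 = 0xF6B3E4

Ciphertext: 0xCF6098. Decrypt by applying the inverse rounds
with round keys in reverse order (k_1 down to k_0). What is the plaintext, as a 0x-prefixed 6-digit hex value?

0x577C0C

s_0 = ciphertext = 0xCF6098
s_1 = InvRound(s_0, k_1) = 0xC0CCF6
s_2 = InvRound(s_1, k_0) = 0x577C0C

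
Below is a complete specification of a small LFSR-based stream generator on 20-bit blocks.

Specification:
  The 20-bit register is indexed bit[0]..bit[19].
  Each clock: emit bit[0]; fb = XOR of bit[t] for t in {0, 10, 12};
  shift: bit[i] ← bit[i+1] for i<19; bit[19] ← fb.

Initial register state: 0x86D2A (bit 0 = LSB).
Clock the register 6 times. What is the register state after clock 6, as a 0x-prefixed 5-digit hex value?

0xDE1B4

reg_0 = 0x86D2A
clock 1: out=0, reg = 0xC3695
clock 2: out=1, reg = 0xE1B4A
clock 3: out=0, reg = 0xF0DA5
clock 4: out=1, reg = 0x786D2
clock 5: out=0, reg = 0xBC369
clock 6: out=1, reg = 0xDE1B4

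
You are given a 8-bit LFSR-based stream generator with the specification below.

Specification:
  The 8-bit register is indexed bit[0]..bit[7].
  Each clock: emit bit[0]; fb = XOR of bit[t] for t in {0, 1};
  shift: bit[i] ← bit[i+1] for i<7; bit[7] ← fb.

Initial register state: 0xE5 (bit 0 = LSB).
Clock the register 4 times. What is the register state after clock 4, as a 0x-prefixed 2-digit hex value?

reg_0 = 0xE5
clock 1: out=1, reg = 0xF2
clock 2: out=0, reg = 0xF9
clock 3: out=1, reg = 0xFC
clock 4: out=0, reg = 0x7E

0x7E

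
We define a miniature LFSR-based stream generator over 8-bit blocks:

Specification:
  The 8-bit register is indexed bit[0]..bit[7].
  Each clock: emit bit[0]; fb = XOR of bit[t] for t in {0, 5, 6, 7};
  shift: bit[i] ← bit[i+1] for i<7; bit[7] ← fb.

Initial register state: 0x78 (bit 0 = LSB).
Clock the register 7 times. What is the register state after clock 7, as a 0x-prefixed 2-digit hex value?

reg_0 = 0x78
clock 1: out=0, reg = 0x3C
clock 2: out=0, reg = 0x9E
clock 3: out=0, reg = 0xCF
clock 4: out=1, reg = 0xE7
clock 5: out=1, reg = 0x73
clock 6: out=1, reg = 0xB9
clock 7: out=1, reg = 0xDC

0xDC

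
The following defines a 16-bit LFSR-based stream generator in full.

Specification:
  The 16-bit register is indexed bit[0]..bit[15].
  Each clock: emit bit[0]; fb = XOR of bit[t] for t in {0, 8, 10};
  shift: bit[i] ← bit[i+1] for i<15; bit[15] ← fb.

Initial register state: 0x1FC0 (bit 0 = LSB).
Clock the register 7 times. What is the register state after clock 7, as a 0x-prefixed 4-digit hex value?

0xB03F

reg_0 = 0x1FC0
clock 1: out=0, reg = 0x0FE0
clock 2: out=0, reg = 0x07F0
clock 3: out=0, reg = 0x03F8
clock 4: out=0, reg = 0x81FC
clock 5: out=0, reg = 0xC0FE
clock 6: out=0, reg = 0x607F
clock 7: out=1, reg = 0xB03F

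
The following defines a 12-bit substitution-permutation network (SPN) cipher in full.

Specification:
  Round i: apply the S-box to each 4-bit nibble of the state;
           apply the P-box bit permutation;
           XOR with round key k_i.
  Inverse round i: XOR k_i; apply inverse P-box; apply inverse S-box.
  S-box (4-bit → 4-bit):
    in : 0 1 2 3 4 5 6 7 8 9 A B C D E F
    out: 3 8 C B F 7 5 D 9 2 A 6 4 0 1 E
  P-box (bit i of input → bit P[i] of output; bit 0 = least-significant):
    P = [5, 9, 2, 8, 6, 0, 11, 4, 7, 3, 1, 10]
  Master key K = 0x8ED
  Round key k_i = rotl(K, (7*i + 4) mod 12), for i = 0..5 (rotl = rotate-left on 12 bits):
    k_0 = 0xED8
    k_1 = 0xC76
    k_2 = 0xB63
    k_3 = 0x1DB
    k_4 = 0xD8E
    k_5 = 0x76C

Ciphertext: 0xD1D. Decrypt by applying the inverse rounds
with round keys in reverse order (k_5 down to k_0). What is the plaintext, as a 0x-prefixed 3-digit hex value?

s_0 = ciphertext = 0xD1D
s_1 = InvRound(s_0, k_5) = 0xD40
s_2 = InvRound(s_1, k_4) = 0x5EC
s_3 = InvRound(s_2, k_3) = 0x2A6
s_4 = InvRound(s_3, k_2) = 0xE52
s_5 = InvRound(s_4, k_1) = 0xDD5
s_6 = InvRound(s_5, k_0) = 0x99F

0x99F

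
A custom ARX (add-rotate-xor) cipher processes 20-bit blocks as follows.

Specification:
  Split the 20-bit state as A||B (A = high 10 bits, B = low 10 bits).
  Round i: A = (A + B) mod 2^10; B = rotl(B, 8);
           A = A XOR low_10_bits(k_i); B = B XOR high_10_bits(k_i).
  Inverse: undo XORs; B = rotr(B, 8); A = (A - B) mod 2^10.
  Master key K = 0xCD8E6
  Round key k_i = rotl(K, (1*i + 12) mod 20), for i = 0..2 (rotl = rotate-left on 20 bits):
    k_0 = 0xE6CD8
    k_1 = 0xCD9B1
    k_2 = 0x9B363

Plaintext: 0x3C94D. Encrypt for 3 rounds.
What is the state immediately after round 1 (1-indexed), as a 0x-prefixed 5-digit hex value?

s_0 = plaintext = 0x3C94D
s_1 = Round(s_0, k_0) = 0xB9EC8
s_2 = Round(s_1, k_1) = 0x07B84
s_3 = Round(s_2, k_2) = 0x3068D

0xB9EC8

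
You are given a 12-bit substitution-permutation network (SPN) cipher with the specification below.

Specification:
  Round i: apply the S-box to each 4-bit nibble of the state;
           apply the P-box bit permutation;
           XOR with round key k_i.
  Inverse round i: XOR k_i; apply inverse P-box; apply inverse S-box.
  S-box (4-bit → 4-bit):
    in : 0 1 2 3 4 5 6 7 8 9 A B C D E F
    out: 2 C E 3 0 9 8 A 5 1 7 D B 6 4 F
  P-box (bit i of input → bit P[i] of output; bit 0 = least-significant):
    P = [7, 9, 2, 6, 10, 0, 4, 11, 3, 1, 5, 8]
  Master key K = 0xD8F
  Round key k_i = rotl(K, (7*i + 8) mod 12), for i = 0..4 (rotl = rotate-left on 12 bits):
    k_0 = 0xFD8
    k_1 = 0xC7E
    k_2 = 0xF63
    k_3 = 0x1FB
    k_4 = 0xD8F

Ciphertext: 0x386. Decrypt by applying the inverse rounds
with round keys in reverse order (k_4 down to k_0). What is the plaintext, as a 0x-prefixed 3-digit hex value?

s_0 = ciphertext = 0x386
s_1 = InvRound(s_0, k_4) = 0x9C0
s_2 = InvRound(s_1, k_3) = 0xA24
s_3 = InvRound(s_2, k_2) = 0x731
s_4 = InvRound(s_3, k_1) = 0xC72
s_5 = InvRound(s_4, k_0) = 0xF43

0xF43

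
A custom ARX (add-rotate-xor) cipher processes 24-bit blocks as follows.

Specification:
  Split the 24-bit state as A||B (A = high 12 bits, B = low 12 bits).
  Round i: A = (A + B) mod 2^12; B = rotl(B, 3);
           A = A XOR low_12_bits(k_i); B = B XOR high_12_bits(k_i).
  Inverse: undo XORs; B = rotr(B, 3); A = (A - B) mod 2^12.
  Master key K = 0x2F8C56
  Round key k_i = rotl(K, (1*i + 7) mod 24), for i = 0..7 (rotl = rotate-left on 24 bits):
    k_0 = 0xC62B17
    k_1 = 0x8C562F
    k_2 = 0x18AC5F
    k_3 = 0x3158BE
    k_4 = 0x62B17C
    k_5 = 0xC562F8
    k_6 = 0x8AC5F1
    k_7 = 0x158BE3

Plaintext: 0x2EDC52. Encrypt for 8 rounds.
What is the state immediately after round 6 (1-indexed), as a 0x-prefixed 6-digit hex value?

0xE6D312

s_0 = plaintext = 0x2EDC52
s_1 = Round(s_0, k_0) = 0x428EF4
s_2 = Round(s_1, k_1) = 0x533F62
s_3 = Round(s_2, k_2) = 0x8CAA9D
s_4 = Round(s_3, k_3) = 0xBD97F8
s_5 = Round(s_4, k_4) = 0x2AD9E8
s_6 = Round(s_5, k_5) = 0xE6D312
s_7 = Round(s_6, k_6) = 0x48E03D
s_8 = Round(s_7, k_7) = 0xF280B0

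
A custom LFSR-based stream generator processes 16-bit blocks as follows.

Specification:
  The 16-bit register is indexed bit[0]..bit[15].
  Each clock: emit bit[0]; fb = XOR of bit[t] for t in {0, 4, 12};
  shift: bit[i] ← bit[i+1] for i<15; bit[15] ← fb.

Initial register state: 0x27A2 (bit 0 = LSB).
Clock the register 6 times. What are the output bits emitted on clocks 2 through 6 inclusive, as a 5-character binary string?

10001

reg_0 = 0x27A2
clock 1: out=0, reg = 0x13D1
clock 2: out=1, reg = 0x89E8
clock 3: out=0, reg = 0x44F4
clock 4: out=0, reg = 0xA27A
clock 5: out=0, reg = 0xD13D
clock 6: out=1, reg = 0xE89E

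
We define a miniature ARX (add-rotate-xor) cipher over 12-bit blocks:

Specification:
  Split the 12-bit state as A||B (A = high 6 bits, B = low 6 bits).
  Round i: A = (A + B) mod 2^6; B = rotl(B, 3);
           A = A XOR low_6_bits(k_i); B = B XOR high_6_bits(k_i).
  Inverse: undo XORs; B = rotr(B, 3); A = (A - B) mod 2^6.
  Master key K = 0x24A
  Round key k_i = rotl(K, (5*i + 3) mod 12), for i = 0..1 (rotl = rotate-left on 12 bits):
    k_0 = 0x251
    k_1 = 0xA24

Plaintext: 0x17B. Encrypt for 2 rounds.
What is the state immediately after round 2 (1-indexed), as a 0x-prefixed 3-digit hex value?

s_0 = plaintext = 0x17B
s_1 = Round(s_0, k_0) = 0x456
s_2 = Round(s_1, k_1) = 0x0DA

0x0DA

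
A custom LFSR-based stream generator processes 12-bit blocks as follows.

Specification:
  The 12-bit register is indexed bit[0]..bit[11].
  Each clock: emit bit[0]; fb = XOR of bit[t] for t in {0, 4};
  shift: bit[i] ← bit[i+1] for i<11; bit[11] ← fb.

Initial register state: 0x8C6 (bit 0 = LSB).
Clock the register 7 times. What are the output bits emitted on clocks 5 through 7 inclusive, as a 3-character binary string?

001

reg_0 = 0x8C6
clock 1: out=0, reg = 0x463
clock 2: out=1, reg = 0xA31
clock 3: out=1, reg = 0x518
clock 4: out=0, reg = 0xA8C
clock 5: out=0, reg = 0x546
clock 6: out=0, reg = 0x2A3
clock 7: out=1, reg = 0x951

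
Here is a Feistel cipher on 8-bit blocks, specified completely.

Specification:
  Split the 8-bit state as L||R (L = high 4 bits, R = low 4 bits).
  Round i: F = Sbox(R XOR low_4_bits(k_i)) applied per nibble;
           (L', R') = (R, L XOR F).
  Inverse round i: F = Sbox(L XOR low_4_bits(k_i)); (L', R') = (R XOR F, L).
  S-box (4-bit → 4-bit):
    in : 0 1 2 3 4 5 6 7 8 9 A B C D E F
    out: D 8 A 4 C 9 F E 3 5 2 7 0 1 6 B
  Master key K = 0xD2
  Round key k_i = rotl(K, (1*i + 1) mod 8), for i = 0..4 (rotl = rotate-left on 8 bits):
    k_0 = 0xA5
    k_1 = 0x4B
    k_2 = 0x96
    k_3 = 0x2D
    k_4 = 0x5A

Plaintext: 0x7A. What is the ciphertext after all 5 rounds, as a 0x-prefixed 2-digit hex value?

0x33

s_0 = plaintext = 0x7A
s_1 = Round(s_0, k_0) = 0xAC
s_2 = Round(s_1, k_1) = 0xC4
s_3 = Round(s_2, k_2) = 0x46
s_4 = Round(s_3, k_3) = 0x63
s_5 = Round(s_4, k_4) = 0x33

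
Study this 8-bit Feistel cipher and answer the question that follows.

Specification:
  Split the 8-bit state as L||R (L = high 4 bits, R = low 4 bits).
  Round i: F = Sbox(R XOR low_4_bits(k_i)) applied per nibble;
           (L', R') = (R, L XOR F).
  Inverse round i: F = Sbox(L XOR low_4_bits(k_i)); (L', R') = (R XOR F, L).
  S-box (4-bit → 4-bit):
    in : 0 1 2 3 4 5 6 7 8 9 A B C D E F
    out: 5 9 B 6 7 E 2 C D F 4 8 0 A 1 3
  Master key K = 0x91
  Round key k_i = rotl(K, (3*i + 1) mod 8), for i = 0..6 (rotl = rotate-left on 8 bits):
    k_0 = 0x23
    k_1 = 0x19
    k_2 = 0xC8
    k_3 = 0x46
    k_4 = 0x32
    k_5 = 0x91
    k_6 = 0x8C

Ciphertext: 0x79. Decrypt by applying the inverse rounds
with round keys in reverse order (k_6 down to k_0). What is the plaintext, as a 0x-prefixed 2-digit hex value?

0x7E

s_0 = ciphertext = 0x79
s_1 = InvRound(s_0, k_6) = 0x17
s_2 = InvRound(s_1, k_5) = 0x21
s_3 = InvRound(s_2, k_4) = 0x42
s_4 = InvRound(s_3, k_3) = 0x94
s_5 = InvRound(s_4, k_2) = 0xD9
s_6 = InvRound(s_5, k_1) = 0xED
s_7 = InvRound(s_6, k_0) = 0x7E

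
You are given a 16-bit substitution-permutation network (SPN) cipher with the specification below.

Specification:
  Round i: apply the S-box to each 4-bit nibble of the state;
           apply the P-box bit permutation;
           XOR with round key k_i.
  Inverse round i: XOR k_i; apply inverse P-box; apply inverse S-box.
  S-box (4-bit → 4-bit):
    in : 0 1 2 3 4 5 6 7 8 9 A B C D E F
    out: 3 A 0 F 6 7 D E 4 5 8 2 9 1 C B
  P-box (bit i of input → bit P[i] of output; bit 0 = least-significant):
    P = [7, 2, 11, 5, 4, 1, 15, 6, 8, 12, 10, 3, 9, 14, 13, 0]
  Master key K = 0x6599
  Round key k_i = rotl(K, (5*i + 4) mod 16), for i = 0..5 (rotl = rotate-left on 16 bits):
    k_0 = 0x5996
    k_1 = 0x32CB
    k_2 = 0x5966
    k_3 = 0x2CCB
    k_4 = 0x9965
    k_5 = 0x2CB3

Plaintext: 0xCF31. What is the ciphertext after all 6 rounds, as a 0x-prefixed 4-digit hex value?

s_0 = plaintext = 0xCF31
s_1 = Round(s_0, k_0) = 0xCAE9
s_2 = Round(s_1, k_1) = 0xB802
s_3 = Round(s_2, k_2) = 0x1D74
s_4 = Round(s_3, k_3) = 0xE58C
s_5 = Round(s_4, k_4) = 0x2CC4
s_6 = Round(s_5, k_5) = 0x25EF

0x25EF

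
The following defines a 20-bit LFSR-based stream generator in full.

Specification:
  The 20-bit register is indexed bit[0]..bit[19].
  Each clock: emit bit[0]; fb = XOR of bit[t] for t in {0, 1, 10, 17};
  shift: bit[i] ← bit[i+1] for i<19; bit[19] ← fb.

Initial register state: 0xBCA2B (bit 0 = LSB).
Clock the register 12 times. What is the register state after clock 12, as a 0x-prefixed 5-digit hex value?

reg_0 = 0xBCA2B
clock 1: out=1, reg = 0xDE515
clock 2: out=1, reg = 0x6F28A
clock 3: out=0, reg = 0x37945
clock 4: out=1, reg = 0x1BCA2
clock 5: out=0, reg = 0x0DE51
clock 6: out=1, reg = 0x06F28
clock 7: out=0, reg = 0x83794
clock 8: out=0, reg = 0xC1BCA
clock 9: out=0, reg = 0xE0DE5
clock 10: out=1, reg = 0xF06F2
clock 11: out=0, reg = 0xF8379
clock 12: out=1, reg = 0x7C1BC

0x7C1BC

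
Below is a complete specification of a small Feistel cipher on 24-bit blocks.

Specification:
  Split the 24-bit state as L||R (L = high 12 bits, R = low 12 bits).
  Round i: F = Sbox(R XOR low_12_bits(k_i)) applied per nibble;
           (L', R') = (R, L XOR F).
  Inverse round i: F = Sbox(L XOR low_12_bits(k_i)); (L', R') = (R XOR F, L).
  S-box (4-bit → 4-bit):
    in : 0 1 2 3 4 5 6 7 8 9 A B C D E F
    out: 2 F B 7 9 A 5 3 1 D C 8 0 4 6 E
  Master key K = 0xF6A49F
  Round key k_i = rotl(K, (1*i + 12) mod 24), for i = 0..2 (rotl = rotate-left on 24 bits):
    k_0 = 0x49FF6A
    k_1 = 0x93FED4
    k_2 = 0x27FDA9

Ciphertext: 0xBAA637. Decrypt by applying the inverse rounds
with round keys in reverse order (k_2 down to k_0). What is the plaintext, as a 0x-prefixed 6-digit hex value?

0x11DFA3

s_0 = ciphertext = 0xBAA637
s_1 = InvRound(s_0, k_2) = 0x310BAA
s_2 = InvRound(s_1, k_1) = 0xFA3310
s_3 = InvRound(s_2, k_0) = 0x11DFA3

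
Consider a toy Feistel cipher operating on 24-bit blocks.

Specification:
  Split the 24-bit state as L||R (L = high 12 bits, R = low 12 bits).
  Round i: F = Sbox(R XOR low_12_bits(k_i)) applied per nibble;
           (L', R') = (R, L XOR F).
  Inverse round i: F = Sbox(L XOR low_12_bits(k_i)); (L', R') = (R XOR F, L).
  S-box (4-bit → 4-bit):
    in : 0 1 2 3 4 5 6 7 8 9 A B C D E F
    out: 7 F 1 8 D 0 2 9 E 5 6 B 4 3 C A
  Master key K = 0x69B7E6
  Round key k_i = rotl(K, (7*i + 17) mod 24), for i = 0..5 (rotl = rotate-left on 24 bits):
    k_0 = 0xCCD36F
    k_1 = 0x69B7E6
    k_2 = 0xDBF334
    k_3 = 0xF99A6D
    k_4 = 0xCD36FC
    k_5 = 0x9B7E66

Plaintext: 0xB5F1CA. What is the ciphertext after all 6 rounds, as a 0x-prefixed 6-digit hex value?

s_0 = plaintext = 0xB5F1CA
s_1 = Round(s_0, k_0) = 0x1CAA3F
s_2 = Round(s_1, k_1) = 0xA3F2FF
s_3 = Round(s_2, k_2) = 0x2FF574
s_4 = Round(s_3, k_3) = 0x57480A
s_5 = Round(s_4, k_4) = 0x80A9D6
s_6 = Round(s_5, k_5) = 0x9D61BD

0x9D61BD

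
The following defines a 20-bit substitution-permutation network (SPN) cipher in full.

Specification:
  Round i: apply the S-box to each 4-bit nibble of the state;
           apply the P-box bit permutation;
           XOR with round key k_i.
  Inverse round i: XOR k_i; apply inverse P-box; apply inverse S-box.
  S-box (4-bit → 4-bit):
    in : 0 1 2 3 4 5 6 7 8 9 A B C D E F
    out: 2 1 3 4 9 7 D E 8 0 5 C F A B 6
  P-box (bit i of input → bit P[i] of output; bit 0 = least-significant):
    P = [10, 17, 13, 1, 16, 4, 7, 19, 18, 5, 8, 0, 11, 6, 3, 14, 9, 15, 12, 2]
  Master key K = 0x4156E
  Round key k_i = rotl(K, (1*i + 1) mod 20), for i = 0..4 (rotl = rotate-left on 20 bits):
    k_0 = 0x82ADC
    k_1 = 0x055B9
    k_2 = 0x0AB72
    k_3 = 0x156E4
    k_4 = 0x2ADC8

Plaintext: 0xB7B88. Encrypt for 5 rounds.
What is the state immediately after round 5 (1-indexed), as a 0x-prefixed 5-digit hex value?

s_0 = plaintext = 0xB7B88
s_1 = Round(s_0, k_0) = 0x07B93
s_2 = Round(s_1, k_1) = 0x0B4F0
s_3 = Round(s_2, k_2) = 0x66BEB
s_4 = Round(s_3, k_3) = 0x82DFB
s_5 = Round(s_4, k_4) = 0x2853F

0x2853F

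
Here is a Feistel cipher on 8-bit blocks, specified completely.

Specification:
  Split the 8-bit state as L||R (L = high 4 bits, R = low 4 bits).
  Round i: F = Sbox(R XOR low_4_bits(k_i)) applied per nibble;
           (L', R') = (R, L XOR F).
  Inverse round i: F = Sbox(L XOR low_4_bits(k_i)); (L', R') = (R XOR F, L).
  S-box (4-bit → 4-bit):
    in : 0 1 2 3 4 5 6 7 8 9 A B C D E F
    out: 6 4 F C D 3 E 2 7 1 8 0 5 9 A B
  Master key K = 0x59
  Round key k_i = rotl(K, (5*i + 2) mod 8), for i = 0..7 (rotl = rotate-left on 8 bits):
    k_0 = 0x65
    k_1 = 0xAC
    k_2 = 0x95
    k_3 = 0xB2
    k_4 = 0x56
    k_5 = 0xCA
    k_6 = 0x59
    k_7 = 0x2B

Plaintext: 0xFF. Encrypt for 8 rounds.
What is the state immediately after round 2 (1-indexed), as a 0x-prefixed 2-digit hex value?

0x7F

s_0 = plaintext = 0xFF
s_1 = Round(s_0, k_0) = 0xF7
s_2 = Round(s_1, k_1) = 0x7F
s_3 = Round(s_2, k_2) = 0xFF
s_4 = Round(s_3, k_3) = 0xF6
s_5 = Round(s_4, k_4) = 0x69
s_6 = Round(s_5, k_5) = 0x9A
s_7 = Round(s_6, k_6) = 0xA5
s_8 = Round(s_7, k_7) = 0x50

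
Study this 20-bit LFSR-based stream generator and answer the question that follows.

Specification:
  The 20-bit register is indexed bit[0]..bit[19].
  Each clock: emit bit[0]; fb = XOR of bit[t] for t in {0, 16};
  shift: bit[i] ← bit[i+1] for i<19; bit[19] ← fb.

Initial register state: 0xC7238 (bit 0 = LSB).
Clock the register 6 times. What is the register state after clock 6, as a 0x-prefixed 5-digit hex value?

0xD31C8

reg_0 = 0xC7238
clock 1: out=0, reg = 0x6391C
clock 2: out=0, reg = 0x31C8E
clock 3: out=0, reg = 0x98E47
clock 4: out=1, reg = 0x4C723
clock 5: out=1, reg = 0xA6391
clock 6: out=1, reg = 0xD31C8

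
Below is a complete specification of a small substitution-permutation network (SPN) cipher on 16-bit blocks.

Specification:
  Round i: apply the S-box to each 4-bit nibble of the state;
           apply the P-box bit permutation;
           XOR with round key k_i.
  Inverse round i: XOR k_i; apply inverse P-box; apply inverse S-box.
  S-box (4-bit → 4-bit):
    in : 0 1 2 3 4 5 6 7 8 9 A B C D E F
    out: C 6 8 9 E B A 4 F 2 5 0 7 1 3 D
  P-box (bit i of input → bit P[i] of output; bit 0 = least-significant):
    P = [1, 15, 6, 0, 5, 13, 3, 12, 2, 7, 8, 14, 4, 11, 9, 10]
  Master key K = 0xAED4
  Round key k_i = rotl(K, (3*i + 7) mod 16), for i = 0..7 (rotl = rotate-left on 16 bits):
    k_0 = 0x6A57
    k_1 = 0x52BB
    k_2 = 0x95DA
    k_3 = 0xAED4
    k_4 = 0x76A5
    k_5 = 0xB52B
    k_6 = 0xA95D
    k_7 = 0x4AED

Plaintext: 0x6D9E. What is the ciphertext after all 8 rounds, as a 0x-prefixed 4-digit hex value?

s_0 = plaintext = 0x6D9E
s_1 = Round(s_0, k_0) = 0xC651
s_2 = Round(s_1, k_1) = 0xA84B
s_3 = Round(s_2, k_2) = 0xE646
s_4 = Round(s_3, k_3) = 0x564D
s_5 = Round(s_4, k_4) = 0x0A3F
s_6 = Round(s_5, k_5) = 0xA24C
s_7 = Round(s_6, k_6) = 0x5B07
s_8 = Round(s_7, k_7) = 0x56B5

0x56B5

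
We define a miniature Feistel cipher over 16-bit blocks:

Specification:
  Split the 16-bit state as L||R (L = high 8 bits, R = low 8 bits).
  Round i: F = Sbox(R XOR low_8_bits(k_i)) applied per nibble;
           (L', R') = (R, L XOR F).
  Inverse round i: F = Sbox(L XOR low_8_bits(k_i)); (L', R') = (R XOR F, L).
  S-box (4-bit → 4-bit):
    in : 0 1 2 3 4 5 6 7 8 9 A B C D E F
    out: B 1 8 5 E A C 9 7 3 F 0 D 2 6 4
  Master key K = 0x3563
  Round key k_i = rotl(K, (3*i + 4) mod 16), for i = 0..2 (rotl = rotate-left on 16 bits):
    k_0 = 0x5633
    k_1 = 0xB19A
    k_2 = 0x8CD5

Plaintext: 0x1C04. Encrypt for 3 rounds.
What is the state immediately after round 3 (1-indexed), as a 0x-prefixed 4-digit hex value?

s_0 = plaintext = 0x1C04
s_1 = Round(s_0, k_0) = 0x0445
s_2 = Round(s_1, k_1) = 0x4520
s_3 = Round(s_2, k_2) = 0x200F

0x200F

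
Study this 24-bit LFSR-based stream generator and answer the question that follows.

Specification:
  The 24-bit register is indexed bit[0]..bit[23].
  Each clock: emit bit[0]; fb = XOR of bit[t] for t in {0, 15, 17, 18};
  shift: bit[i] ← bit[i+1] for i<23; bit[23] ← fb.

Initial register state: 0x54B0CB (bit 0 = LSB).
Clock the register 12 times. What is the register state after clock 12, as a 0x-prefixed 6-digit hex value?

reg_0 = 0x54B0CB
clock 1: out=1, reg = 0xAA5865
clock 2: out=1, reg = 0x552C32
clock 3: out=0, reg = 0xAA9619
clock 4: out=1, reg = 0xD54B0C
clock 5: out=0, reg = 0xEAA586
clock 6: out=0, reg = 0x7552C3
clock 7: out=1, reg = 0x3AA961
clock 8: out=1, reg = 0x9D54B0
clock 9: out=0, reg = 0xCEAA58
clock 10: out=0, reg = 0xE7552C
clock 11: out=0, reg = 0x73AA96
clock 12: out=0, reg = 0x39D54B

0x39D54B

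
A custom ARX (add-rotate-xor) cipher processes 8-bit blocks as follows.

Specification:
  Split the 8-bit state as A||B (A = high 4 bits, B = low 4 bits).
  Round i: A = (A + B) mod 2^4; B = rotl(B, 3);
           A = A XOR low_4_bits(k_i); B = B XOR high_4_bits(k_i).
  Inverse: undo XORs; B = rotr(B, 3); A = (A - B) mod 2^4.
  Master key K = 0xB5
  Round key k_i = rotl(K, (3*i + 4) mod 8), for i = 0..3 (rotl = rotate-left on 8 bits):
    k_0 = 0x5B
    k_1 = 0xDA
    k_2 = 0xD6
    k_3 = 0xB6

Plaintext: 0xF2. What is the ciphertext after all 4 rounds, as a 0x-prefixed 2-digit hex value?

s_0 = plaintext = 0xF2
s_1 = Round(s_0, k_0) = 0xA4
s_2 = Round(s_1, k_1) = 0x4F
s_3 = Round(s_2, k_2) = 0x52
s_4 = Round(s_3, k_3) = 0x1A

0x1A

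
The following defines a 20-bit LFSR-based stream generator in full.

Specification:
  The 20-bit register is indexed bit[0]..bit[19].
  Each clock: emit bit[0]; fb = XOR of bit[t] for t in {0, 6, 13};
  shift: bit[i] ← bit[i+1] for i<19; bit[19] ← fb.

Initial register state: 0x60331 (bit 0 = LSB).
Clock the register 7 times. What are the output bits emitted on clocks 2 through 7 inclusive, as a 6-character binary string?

reg_0 = 0x60331
clock 1: out=1, reg = 0xB0198
clock 2: out=0, reg = 0x580CC
clock 3: out=0, reg = 0xAC066
clock 4: out=0, reg = 0xD6033
clock 5: out=1, reg = 0x6B019
clock 6: out=1, reg = 0x3580C
clock 7: out=0, reg = 0x1AC06

000110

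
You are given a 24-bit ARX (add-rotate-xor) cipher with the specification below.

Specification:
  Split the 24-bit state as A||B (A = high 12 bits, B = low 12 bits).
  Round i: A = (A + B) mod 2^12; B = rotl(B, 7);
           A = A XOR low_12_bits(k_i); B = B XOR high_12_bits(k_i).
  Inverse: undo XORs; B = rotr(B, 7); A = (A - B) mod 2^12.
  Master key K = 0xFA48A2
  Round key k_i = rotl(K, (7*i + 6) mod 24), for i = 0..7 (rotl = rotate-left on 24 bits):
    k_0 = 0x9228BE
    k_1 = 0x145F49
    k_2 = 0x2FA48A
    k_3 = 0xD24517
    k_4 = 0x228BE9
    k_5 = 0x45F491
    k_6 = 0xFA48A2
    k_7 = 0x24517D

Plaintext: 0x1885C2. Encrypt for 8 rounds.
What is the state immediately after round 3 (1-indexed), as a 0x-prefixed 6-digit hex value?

s_0 = plaintext = 0x1885C2
s_1 = Round(s_0, k_0) = 0xFF480C
s_2 = Round(s_1, k_1) = 0x749705
s_3 = Round(s_2, k_2) = 0xAC4042
s_4 = Round(s_3, k_3) = 0xE11C26
s_5 = Round(s_4, k_4) = 0x1DE149
s_6 = Round(s_5, k_5) = 0x7B60D5
s_7 = Round(s_6, k_6) = 0x029522
s_8 = Round(s_7, k_7) = 0x43636C

0xAC4042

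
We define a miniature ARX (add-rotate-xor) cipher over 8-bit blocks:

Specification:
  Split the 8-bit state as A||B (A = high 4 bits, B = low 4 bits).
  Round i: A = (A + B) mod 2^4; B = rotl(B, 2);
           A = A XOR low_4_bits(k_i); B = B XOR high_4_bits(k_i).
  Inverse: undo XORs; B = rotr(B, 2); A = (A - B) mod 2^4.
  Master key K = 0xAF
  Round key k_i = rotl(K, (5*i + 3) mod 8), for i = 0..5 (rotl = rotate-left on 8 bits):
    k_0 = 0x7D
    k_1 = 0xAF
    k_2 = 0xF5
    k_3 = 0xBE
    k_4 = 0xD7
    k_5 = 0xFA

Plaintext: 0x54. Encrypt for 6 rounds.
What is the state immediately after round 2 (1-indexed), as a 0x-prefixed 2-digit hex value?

s_0 = plaintext = 0x54
s_1 = Round(s_0, k_0) = 0x46
s_2 = Round(s_1, k_1) = 0x53
s_3 = Round(s_2, k_2) = 0xD3
s_4 = Round(s_3, k_3) = 0xE7
s_5 = Round(s_4, k_4) = 0x20
s_6 = Round(s_5, k_5) = 0x8F

0x53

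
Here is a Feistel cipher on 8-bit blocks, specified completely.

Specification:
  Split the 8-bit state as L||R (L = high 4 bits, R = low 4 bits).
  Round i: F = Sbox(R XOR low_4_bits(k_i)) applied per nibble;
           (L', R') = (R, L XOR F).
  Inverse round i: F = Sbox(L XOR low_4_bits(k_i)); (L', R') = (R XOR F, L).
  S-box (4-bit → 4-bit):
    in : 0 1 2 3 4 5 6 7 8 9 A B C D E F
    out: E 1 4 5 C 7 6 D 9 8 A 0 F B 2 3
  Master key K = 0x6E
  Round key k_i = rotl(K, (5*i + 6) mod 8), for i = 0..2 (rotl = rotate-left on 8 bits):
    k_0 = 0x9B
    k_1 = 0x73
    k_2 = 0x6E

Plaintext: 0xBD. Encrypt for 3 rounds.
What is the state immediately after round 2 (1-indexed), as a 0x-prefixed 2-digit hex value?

s_0 = plaintext = 0xBD
s_1 = Round(s_0, k_0) = 0xDD
s_2 = Round(s_1, k_1) = 0xDF
s_3 = Round(s_2, k_2) = 0xFC

0xDF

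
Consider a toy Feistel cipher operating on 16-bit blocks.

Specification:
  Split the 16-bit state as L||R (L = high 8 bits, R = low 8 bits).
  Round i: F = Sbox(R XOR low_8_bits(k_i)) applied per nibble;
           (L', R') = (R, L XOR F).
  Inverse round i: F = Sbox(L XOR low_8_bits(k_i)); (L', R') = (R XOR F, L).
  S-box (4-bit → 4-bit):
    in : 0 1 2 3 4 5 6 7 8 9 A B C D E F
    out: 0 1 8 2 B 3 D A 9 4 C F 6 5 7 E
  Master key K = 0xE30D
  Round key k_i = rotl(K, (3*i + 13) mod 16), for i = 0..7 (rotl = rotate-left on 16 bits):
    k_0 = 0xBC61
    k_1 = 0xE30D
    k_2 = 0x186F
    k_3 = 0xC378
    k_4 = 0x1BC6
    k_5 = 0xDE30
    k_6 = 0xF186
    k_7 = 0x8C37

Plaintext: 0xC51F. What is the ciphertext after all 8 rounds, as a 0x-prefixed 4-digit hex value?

s_0 = plaintext = 0xC51F
s_1 = Round(s_0, k_0) = 0x1F62
s_2 = Round(s_1, k_1) = 0x62C1
s_3 = Round(s_2, k_2) = 0xC1A5
s_4 = Round(s_3, k_3) = 0xA594
s_5 = Round(s_4, k_4) = 0x949D
s_6 = Round(s_5, k_5) = 0x9D51
s_7 = Round(s_6, k_6) = 0x51C7
s_8 = Round(s_7, k_7) = 0xC7B1

0xC7B1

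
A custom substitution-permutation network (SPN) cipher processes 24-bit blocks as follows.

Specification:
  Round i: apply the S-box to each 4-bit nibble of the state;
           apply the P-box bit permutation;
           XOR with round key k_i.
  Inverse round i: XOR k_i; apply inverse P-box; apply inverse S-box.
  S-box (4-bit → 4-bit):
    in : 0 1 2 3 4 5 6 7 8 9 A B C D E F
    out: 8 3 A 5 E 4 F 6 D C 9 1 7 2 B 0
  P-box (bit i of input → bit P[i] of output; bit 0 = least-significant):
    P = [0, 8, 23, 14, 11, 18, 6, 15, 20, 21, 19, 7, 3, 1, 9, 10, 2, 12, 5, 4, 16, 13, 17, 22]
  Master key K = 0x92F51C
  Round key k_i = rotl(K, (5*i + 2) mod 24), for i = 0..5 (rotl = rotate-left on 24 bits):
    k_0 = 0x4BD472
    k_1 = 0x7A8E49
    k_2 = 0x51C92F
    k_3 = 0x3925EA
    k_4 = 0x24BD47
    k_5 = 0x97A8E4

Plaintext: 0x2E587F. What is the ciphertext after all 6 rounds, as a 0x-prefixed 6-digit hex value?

0xED6EF4

s_0 = plaintext = 0x2E587F
s_1 = Round(s_0, k_0) = 0x17E6A6
s_2 = Round(s_1, k_1) = 0xC373E2
s_3 = Round(s_2, k_2) = 0x4E2209
s_4 = Round(s_3, k_3) = 0xDBD17C
s_5 = Round(s_4, k_4) = 0x909C00
s_6 = Round(s_5, k_5) = 0xED6EF4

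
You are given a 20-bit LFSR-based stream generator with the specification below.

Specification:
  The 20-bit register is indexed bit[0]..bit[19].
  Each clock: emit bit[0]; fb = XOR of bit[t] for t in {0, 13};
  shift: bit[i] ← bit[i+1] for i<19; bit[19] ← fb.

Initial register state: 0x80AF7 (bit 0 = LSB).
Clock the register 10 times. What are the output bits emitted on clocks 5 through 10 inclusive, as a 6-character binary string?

111101

reg_0 = 0x80AF7
clock 1: out=1, reg = 0xC057B
clock 2: out=1, reg = 0xE02BD
clock 3: out=1, reg = 0xF015E
clock 4: out=0, reg = 0x780AF
clock 5: out=1, reg = 0xBC057
clock 6: out=1, reg = 0xDE02B
clock 7: out=1, reg = 0x6F015
clock 8: out=1, reg = 0x3780A
clock 9: out=0, reg = 0x9BC05
clock 10: out=1, reg = 0x4DE02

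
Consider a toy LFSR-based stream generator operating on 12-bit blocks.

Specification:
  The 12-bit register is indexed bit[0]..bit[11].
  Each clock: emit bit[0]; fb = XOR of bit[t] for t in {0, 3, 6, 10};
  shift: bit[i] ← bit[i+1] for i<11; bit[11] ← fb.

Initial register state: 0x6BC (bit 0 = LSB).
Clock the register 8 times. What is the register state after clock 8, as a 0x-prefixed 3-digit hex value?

reg_0 = 0x6BC
clock 1: out=0, reg = 0x35E
clock 2: out=0, reg = 0x1AF
clock 3: out=1, reg = 0x0D7
clock 4: out=1, reg = 0x06B
clock 5: out=1, reg = 0x835
clock 6: out=1, reg = 0xC1A
clock 7: out=0, reg = 0x60D
clock 8: out=1, reg = 0xB06

0xB06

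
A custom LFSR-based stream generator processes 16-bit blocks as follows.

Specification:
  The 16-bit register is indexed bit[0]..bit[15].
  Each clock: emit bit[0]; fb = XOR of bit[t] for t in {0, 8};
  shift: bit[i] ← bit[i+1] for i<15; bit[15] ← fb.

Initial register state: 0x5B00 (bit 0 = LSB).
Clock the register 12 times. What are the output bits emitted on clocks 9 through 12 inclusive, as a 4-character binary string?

reg_0 = 0x5B00
clock 1: out=0, reg = 0xAD80
clock 2: out=0, reg = 0xD6C0
clock 3: out=0, reg = 0x6B60
clock 4: out=0, reg = 0xB5B0
clock 5: out=0, reg = 0xDAD8
clock 6: out=0, reg = 0x6D6C
clock 7: out=0, reg = 0xB6B6
clock 8: out=0, reg = 0x5B5B
clock 9: out=1, reg = 0x2DAD
clock 10: out=1, reg = 0x16D6
clock 11: out=0, reg = 0x0B6B
clock 12: out=1, reg = 0x05B5

1101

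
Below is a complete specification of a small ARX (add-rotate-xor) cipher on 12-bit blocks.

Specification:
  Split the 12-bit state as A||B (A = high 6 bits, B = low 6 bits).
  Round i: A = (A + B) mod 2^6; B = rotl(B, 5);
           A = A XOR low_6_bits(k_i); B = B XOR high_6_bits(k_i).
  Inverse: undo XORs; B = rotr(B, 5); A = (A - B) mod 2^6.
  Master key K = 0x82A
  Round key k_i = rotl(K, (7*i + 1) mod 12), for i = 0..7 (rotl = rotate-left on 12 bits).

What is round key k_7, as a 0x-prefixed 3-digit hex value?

0x0AA

K = 0x82A
k_0 = rotl(K, (7*0+1) mod 12) = rotl(K, 1) = 0x055
k_1 = rotl(K, (7*1+1) mod 12) = rotl(K, 8) = 0xA82
k_2 = rotl(K, (7*2+1) mod 12) = rotl(K, 3) = 0x154
k_3 = rotl(K, (7*3+1) mod 12) = rotl(K, 10) = 0xA0A
k_4 = rotl(K, (7*4+1) mod 12) = rotl(K, 5) = 0x550
k_5 = rotl(K, (7*5+1) mod 12) = rotl(K, 0) = 0x82A
k_6 = rotl(K, (7*6+1) mod 12) = rotl(K, 7) = 0x541
k_7 = rotl(K, (7*7+1) mod 12) = rotl(K, 2) = 0x0AA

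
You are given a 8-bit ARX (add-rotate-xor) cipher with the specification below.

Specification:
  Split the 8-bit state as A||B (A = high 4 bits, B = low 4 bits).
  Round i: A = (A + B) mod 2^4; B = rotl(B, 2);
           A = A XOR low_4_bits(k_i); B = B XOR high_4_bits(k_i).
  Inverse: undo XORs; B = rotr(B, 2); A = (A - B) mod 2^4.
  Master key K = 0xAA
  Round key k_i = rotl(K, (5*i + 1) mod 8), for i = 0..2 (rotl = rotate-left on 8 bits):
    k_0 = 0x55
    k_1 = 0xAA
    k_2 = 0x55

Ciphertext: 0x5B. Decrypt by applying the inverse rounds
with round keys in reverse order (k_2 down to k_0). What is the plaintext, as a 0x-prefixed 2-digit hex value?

s_0 = ciphertext = 0x5B
s_1 = InvRound(s_0, k_2) = 0x5B
s_2 = InvRound(s_1, k_1) = 0xB4
s_3 = InvRound(s_2, k_0) = 0xA4

0xA4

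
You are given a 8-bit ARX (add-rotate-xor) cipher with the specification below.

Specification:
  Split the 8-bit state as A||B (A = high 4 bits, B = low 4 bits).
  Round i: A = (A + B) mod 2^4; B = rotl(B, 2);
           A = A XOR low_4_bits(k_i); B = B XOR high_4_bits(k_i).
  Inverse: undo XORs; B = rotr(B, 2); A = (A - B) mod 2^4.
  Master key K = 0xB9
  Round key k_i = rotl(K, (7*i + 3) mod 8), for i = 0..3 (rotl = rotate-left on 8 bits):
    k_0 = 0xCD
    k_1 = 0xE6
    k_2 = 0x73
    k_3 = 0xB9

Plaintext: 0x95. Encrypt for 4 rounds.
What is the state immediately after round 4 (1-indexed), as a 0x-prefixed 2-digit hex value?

0xFE

s_0 = plaintext = 0x95
s_1 = Round(s_0, k_0) = 0x39
s_2 = Round(s_1, k_1) = 0xA8
s_3 = Round(s_2, k_2) = 0x15
s_4 = Round(s_3, k_3) = 0xFE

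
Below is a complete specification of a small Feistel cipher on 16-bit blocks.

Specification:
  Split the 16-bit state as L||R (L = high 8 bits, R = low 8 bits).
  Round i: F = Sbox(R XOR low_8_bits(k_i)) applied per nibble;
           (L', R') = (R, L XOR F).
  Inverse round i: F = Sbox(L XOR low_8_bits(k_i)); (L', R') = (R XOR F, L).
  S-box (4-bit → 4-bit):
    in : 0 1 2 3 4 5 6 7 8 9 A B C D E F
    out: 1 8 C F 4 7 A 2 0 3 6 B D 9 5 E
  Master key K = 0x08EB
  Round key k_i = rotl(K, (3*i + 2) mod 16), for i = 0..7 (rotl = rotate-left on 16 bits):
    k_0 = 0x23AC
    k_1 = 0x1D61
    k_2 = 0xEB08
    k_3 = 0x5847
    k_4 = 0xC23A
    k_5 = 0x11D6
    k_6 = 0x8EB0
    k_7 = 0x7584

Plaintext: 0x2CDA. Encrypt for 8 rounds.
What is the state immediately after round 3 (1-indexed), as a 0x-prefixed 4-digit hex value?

s_0 = plaintext = 0x2CDA
s_1 = Round(s_0, k_0) = 0xDA06
s_2 = Round(s_1, k_1) = 0x0678
s_3 = Round(s_2, k_2) = 0x7827
s_4 = Round(s_3, k_3) = 0x27D9
s_5 = Round(s_4, k_4) = 0xD978
s_6 = Round(s_5, k_5) = 0x78BC
s_7 = Round(s_6, k_6) = 0xBC65
s_8 = Round(s_7, k_7) = 0x65E4

0x7827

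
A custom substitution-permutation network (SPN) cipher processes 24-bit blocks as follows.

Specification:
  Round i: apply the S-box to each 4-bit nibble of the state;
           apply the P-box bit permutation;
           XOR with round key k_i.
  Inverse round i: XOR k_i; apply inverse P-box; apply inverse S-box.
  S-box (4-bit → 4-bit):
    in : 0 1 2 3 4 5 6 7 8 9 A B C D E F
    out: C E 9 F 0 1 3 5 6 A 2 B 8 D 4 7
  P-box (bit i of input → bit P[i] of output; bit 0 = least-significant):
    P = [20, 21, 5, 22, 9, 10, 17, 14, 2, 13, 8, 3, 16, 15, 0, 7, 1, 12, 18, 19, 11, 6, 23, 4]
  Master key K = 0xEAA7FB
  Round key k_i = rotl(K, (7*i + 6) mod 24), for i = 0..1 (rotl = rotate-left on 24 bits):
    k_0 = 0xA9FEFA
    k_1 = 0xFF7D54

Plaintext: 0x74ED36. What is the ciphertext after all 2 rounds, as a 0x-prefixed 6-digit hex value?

0x64CAAE

s_0 = plaintext = 0x74ED36
s_1 = Round(s_0, k_0) = 0x1BB1F7
s_2 = Round(s_1, k_1) = 0x64CAAE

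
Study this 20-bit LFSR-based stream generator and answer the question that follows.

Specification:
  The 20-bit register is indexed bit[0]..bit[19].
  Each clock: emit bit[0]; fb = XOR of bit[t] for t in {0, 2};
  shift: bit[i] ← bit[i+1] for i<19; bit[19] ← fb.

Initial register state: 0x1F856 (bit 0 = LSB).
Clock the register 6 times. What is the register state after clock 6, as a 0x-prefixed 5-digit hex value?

0x0C7E1

reg_0 = 0x1F856
clock 1: out=0, reg = 0x8FC2B
clock 2: out=1, reg = 0xC7E15
clock 3: out=1, reg = 0x63F0A
clock 4: out=0, reg = 0x31F85
clock 5: out=1, reg = 0x18FC2
clock 6: out=0, reg = 0x0C7E1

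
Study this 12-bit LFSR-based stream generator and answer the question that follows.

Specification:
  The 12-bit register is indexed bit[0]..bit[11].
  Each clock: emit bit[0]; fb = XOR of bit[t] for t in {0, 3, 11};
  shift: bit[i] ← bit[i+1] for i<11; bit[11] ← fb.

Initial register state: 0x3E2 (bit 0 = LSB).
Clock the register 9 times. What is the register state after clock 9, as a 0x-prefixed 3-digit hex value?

0x451

reg_0 = 0x3E2
clock 1: out=0, reg = 0x1F1
clock 2: out=1, reg = 0x8F8
clock 3: out=0, reg = 0x47C
clock 4: out=0, reg = 0xA3E
clock 5: out=0, reg = 0x51F
clock 6: out=1, reg = 0x28F
clock 7: out=1, reg = 0x147
clock 8: out=1, reg = 0x8A3
clock 9: out=1, reg = 0x451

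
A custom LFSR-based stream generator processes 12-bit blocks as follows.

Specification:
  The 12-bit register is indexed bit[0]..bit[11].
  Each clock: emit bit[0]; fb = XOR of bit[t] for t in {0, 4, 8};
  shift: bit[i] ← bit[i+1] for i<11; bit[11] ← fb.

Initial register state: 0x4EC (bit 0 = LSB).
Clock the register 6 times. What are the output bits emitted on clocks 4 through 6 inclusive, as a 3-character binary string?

101

reg_0 = 0x4EC
clock 1: out=0, reg = 0x276
clock 2: out=0, reg = 0x93B
clock 3: out=1, reg = 0xC9D
clock 4: out=1, reg = 0x64E
clock 5: out=0, reg = 0x327
clock 6: out=1, reg = 0x193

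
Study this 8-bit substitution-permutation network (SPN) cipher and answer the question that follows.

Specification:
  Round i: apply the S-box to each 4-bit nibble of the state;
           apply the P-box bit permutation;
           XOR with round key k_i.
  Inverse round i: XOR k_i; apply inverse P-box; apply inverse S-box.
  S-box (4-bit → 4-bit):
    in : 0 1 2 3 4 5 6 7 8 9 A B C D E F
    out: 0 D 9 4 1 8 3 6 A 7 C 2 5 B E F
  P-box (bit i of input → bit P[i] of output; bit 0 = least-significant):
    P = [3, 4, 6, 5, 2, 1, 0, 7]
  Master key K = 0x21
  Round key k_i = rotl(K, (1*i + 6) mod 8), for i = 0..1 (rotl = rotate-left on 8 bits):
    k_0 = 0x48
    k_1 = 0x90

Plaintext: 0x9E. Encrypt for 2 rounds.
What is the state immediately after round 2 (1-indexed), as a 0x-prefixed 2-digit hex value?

0xE9

s_0 = plaintext = 0x9E
s_1 = Round(s_0, k_0) = 0x3F
s_2 = Round(s_1, k_1) = 0xE9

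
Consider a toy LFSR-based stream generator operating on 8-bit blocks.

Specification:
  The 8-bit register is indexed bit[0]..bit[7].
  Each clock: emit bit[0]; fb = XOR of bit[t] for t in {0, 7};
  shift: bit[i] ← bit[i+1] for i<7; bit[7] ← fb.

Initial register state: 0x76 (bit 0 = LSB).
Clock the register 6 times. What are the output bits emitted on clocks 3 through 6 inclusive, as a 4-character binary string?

reg_0 = 0x76
clock 1: out=0, reg = 0x3B
clock 2: out=1, reg = 0x9D
clock 3: out=1, reg = 0x4E
clock 4: out=0, reg = 0x27
clock 5: out=1, reg = 0x93
clock 6: out=1, reg = 0x49

1011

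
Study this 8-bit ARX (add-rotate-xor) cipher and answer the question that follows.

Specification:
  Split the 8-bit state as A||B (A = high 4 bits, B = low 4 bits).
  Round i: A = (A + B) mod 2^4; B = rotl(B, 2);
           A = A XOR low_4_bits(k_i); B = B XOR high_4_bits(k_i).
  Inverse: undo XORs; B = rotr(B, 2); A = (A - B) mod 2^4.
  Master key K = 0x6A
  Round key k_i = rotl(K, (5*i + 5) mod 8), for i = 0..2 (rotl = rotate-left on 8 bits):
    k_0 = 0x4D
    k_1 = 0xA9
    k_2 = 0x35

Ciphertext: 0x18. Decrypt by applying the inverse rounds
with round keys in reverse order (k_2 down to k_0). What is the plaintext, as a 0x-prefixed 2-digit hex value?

0xE5

s_0 = ciphertext = 0x18
s_1 = InvRound(s_0, k_2) = 0x6E
s_2 = InvRound(s_1, k_1) = 0xE1
s_3 = InvRound(s_2, k_0) = 0xE5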